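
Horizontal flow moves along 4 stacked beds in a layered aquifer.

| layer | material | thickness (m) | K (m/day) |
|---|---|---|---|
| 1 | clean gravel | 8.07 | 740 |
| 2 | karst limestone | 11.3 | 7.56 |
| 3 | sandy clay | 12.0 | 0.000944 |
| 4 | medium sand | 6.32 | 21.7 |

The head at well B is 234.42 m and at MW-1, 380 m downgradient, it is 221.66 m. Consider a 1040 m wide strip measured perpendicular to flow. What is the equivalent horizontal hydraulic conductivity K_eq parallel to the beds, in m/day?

164

Flow is parallel to layering, so each bed carries its own Darcy discharge and the transmissivities add.
Σ(K_i·b_i) = 740×8.07 + 7.56×11.3 + 0.000944×12.0 + 21.7×6.32 = 6194 m²/day.
Total thickness b = 37.69 m, so K_eq = Σ(K_i·b_i)/b = 164.4 m/day.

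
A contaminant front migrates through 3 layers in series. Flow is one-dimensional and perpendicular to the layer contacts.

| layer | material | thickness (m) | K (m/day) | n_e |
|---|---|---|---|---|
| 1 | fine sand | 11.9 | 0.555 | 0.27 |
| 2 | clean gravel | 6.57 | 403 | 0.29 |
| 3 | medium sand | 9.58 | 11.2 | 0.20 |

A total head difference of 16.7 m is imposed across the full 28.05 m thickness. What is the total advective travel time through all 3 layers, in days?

With flow normal to the layers, continuity requires the same specific discharge q through every layer.
Σ(b_i/K_i) = 11.9/0.555 + 6.57/403 + 9.58/11.2 = 22.31 d.
q = Δh / Σ(b_i/K_i) = 16.7 / 22.31 = 0.7484 m/day.
In each layer the seepage velocity is v_i = q/n_i, so the layer transit time is t_i = b_i·n_i / q:
  layer 1 (fine sand): t_1 = 11.9 × 0.27 / 0.7484 = 4.293 d
  layer 2 (clean gravel): t_2 = 6.57 × 0.29 / 0.7484 = 2.546 d
  layer 3 (medium sand): t_3 = 9.58 × 0.20 / 0.7484 = 2.560 d
Total t = Σ t_i = 9.399 days.

9.40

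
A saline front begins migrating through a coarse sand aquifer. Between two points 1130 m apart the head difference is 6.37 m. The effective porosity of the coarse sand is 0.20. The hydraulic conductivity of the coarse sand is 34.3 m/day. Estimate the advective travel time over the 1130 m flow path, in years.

Hydraulic gradient i = Δh / L = 6.37 / 1130 = 0.005637.
Darcy flux q = K · i = 34.30 × 0.005637 = 0.1934 m/day.
Seepage velocity v = q / n_e = 0.1934 / 0.20 = 0.9668 m/day.
Travel time t = L / v = 1130 / 0.9668 = 1169 days = 3.200 years.

3.20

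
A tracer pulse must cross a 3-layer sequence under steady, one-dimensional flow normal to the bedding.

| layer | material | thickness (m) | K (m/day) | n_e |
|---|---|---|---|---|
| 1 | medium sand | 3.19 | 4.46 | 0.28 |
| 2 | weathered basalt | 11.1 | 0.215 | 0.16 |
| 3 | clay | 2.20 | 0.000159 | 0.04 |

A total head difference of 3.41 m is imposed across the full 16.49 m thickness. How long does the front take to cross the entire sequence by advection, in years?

With flow normal to the layers, continuity requires the same specific discharge q through every layer.
Σ(b_i/K_i) = 3.19/4.46 + 11.1/0.215 + 2.20/0.000159 = 13889 d.
q = Δh / Σ(b_i/K_i) = 3.41 / 13889 = 0.0002455 m/day.
In each layer the seepage velocity is v_i = q/n_i, so the layer transit time is t_i = b_i·n_i / q:
  layer 1 (medium sand): t_1 = 3.19 × 0.28 / 0.0002455 = 3638 d
  layer 2 (weathered basalt): t_2 = 11.1 × 0.16 / 0.0002455 = 7234 d
  layer 3 (clay): t_3 = 2.20 × 0.04 / 0.0002455 = 358.4 d
Total t = Σ t_i = 11230 days = 30.75 years.

30.7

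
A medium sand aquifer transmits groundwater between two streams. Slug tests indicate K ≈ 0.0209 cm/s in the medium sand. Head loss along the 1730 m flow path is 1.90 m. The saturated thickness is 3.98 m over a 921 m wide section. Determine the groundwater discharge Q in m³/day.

72.7

Convert K: 0.0209 cm/s × 864 = 18.06 m/day.
Cross-sectional area A = 921 × 3.98 = 3666 m².
Hydraulic gradient i = Δh / L = 1.90 / 1730 = 0.001098.
Darcy's law: Q = K · A · i = 18.06 × 3666 × 0.001098 = 72.70 m³/day.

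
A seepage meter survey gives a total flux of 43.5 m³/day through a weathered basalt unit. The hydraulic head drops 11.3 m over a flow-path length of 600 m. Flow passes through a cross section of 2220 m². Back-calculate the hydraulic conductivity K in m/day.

Hydraulic gradient i = Δh / L = 11.3 / 600 = 0.01883.
From Q = K·A·i, K = Q / (A·i) = 43.5 / (2220 × 0.01883) = 1.040 m/day.

1.04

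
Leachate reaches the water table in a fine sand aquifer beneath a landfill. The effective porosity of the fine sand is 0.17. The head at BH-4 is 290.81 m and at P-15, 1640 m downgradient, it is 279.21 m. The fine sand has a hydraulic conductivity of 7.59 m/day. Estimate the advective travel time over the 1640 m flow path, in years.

Hydraulic gradient i = (290.81 − 279.21) / 1640 = 11.6 / 1640 = 0.007073.
Darcy flux q = K · i = 7.590 × 0.007073 = 0.05369 m/day.
Seepage velocity v = q / n_e = 0.05369 / 0.17 = 0.3158 m/day.
Travel time t = L / v = 1640 / 0.3158 = 5193 days = 14.22 years.

14.2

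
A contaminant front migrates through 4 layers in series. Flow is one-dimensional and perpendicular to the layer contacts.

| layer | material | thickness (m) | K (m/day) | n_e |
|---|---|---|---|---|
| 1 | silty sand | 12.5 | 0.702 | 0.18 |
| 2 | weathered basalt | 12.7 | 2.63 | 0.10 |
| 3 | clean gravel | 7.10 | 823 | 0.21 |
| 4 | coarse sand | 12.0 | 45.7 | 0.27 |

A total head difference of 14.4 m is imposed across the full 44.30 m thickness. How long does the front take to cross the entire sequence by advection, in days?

13.1

With flow normal to the layers, continuity requires the same specific discharge q through every layer.
Σ(b_i/K_i) = 12.5/0.702 + 12.7/2.63 + 7.10/823 + 12.0/45.7 = 22.91 d.
q = Δh / Σ(b_i/K_i) = 14.4 / 22.91 = 0.6286 m/day.
In each layer the seepage velocity is v_i = q/n_i, so the layer transit time is t_i = b_i·n_i / q:
  layer 1 (silty sand): t_1 = 12.5 × 0.18 / 0.6286 = 3.579 d
  layer 2 (weathered basalt): t_2 = 12.7 × 0.10 / 0.6286 = 2.020 d
  layer 3 (clean gravel): t_3 = 7.10 × 0.21 / 0.6286 = 2.372 d
  layer 4 (coarse sand): t_4 = 12.0 × 0.27 / 0.6286 = 5.154 d
Total t = Σ t_i = 13.13 days.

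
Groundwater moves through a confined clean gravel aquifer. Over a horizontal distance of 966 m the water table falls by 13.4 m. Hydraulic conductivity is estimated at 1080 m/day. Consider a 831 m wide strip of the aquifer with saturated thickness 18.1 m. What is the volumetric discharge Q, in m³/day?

Cross-sectional area A = 831 × 18.1 = 15041 m².
Hydraulic gradient i = Δh / L = 13.4 / 966 = 0.01387.
Darcy's law: Q = K · A · i = 1080 × 15041 × 0.01387 = 2.253e+05 m³/day.

225000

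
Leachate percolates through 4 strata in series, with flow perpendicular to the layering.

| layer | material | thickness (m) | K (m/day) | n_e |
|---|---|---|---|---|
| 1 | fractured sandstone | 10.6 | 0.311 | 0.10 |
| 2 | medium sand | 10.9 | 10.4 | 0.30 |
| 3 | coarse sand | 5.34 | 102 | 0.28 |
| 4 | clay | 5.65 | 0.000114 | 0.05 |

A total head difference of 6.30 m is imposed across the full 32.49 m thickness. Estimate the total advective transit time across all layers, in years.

132

With flow normal to the layers, continuity requires the same specific discharge q through every layer.
Σ(b_i/K_i) = 10.6/0.311 + 10.9/10.4 + 5.34/102 + 5.65/0.000114 = 49597 d.
q = Δh / Σ(b_i/K_i) = 6.30 / 49597 = 0.0001270 m/day.
In each layer the seepage velocity is v_i = q/n_i, so the layer transit time is t_i = b_i·n_i / q:
  layer 1 (fractured sandstone): t_1 = 10.6 × 0.10 / 0.0001270 = 8345 d
  layer 2 (medium sand): t_2 = 10.9 × 0.30 / 0.0001270 = 25743 d
  layer 3 (coarse sand): t_3 = 5.34 × 0.28 / 0.0001270 = 11771 d
  layer 4 (clay): t_4 = 5.65 × 0.05 / 0.0001270 = 2224 d
Total t = Σ t_i = 48083 days = 131.6 years.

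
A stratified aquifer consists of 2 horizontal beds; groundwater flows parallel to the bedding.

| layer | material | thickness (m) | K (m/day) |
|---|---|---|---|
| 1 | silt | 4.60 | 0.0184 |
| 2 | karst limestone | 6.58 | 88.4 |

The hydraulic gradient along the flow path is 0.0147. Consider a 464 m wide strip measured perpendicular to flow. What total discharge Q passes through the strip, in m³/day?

Flow is parallel to layering, so each bed carries its own Darcy discharge and the transmissivities add.
Σ(K_i·b_i) = 0.0184×4.60 + 88.4×6.58 = 581.8 m²/day.
Hydraulic gradient i = 0.0147.
Q = Σ(K_i·b_i) · W · i = 581.8 × 464 × 0.01470 = 3968 m³/day.

3970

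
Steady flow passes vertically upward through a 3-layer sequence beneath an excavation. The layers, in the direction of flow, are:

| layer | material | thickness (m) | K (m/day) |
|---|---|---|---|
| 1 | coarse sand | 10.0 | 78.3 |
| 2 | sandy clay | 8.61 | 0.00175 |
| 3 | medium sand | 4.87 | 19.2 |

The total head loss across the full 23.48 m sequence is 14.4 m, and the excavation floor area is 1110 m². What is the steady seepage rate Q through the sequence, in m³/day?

Flow is perpendicular to layering, so the layers act in series and the equivalent K is the thickness-weighted harmonic mean.
Total thickness L = 10.0 + 8.61 + 4.87 = 23.48 m.
Σ(b_i/K_i) = 10.0/78.3 + 8.61/0.00175 + 4.87/19.2 = 4920 d.
K_eq = L / Σ(b_i/K_i) = 23.48 / 4920 = 0.004772 m/day.
Q = K_eq · A · (Δh/L) = 0.004772 × 1110 × (14.4/23.48) = 3.249 m³/day.

3.25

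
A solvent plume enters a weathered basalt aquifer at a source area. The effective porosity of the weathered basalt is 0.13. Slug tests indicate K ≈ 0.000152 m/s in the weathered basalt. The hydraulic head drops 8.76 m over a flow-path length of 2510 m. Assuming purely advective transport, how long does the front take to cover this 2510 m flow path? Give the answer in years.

Convert K: 0.000152 m/s × 86400 = 13.13 m/day.
Hydraulic gradient i = Δh / L = 8.76 / 2510 = 0.003490.
Darcy flux q = K · i = 13.13 × 0.003490 = 0.04583 m/day.
Seepage velocity v = q / n_e = 0.04583 / 0.13 = 0.3526 m/day.
Travel time t = L / v = 2510 / 0.3526 = 7119 days = 19.49 years.

19.5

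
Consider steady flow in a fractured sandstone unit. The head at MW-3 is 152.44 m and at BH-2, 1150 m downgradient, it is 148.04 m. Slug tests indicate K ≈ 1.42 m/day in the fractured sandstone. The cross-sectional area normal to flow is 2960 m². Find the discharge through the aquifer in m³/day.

16.1

Hydraulic gradient i = (152.44 − 148.04) / 1150 = 4.4 / 1150 = 0.003826.
Darcy's law: Q = K · A · i = 1.420 × 2960 × 0.003826 = 16.08 m³/day.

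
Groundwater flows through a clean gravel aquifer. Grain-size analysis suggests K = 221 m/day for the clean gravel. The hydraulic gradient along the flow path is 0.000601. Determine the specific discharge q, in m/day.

0.133

Hydraulic gradient i = 0.000601.
Specific discharge q = K · i = 221.0 × 0.0006010 = 0.1328 m/day.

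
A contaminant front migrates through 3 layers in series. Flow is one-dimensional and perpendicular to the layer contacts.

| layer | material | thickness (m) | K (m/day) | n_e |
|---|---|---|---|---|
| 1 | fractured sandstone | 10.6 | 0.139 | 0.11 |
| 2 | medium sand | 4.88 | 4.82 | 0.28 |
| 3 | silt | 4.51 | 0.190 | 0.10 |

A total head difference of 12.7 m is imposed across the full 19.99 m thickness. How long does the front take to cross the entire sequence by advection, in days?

23.7

With flow normal to the layers, continuity requires the same specific discharge q through every layer.
Σ(b_i/K_i) = 10.6/0.139 + 4.88/4.82 + 4.51/0.190 = 101.0 d.
q = Δh / Σ(b_i/K_i) = 12.7 / 101.0 = 0.1257 m/day.
In each layer the seepage velocity is v_i = q/n_i, so the layer transit time is t_i = b_i·n_i / q:
  layer 1 (fractured sandstone): t_1 = 10.6 × 0.11 / 0.1257 = 9.274 d
  layer 2 (medium sand): t_2 = 4.88 × 0.28 / 0.1257 = 10.87 d
  layer 3 (silt): t_3 = 4.51 × 0.10 / 0.1257 = 3.587 d
Total t = Σ t_i = 23.73 days.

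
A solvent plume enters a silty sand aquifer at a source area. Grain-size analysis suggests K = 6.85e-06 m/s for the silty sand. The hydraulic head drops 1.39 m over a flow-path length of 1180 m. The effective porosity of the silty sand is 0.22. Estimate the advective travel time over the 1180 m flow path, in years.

1020

Convert K: 6.85e-06 m/s × 86400 = 0.5918 m/day.
Hydraulic gradient i = Δh / L = 1.39 / 1180 = 0.001178.
Darcy flux q = K · i = 0.5918 × 0.001178 = 0.0006972 m/day.
Seepage velocity v = q / n_e = 0.0006972 / 0.22 = 0.003169 m/day.
Travel time t = L / v = 1180 / 0.003169 = 3.724e+05 days = 1019 years.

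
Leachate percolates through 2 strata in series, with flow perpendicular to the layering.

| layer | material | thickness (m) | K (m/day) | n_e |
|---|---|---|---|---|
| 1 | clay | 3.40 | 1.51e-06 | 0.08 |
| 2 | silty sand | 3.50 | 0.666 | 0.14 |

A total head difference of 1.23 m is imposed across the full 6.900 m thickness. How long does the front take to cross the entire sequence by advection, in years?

3820

With flow normal to the layers, continuity requires the same specific discharge q through every layer.
Σ(b_i/K_i) = 3.40/1.51e-06 + 3.50/0.666 = 2.252e+06 d.
q = Δh / Σ(b_i/K_i) = 1.23 / 2.252e+06 = 5.463e-07 m/day.
In each layer the seepage velocity is v_i = q/n_i, so the layer transit time is t_i = b_i·n_i / q:
  layer 1 (clay): t_1 = 3.40 × 0.08 / 5.463e-07 = 4.979e+05 d
  layer 2 (silty sand): t_2 = 3.50 × 0.14 / 5.463e-07 = 8.970e+05 d
Total t = Σ t_i = 1.395e+06 days = 3819 years.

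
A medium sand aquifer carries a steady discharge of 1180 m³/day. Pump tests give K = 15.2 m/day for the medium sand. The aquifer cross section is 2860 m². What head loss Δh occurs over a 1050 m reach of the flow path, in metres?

From Q = K·A·i, i = Q / (K·A) = 1180 / (15.20 × 2860) = 0.02714.
Head loss Δh = i · L = 0.02714 × 1050 = 28.50 m.

28.5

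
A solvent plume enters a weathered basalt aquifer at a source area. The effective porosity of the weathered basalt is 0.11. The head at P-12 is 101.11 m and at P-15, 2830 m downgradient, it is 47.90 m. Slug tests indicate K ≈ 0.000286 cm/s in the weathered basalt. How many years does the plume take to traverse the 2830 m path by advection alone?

183

Convert K: 0.000286 cm/s × 864 = 0.2471 m/day.
Hydraulic gradient i = (101.11 − 47.90) / 2830 = 53.21 / 2830 = 0.01880.
Darcy flux q = K · i = 0.2471 × 0.01880 = 0.004646 m/day.
Seepage velocity v = q / n_e = 0.004646 / 0.11 = 0.04224 m/day.
Travel time t = L / v = 2830 / 0.04224 = 67003 days = 183.4 years.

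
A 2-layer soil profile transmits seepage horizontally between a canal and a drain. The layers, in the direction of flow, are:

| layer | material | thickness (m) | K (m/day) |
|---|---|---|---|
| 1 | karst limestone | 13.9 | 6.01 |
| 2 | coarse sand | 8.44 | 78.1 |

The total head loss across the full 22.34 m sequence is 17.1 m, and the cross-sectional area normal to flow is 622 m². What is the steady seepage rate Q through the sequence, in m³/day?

4390

Flow is perpendicular to layering, so the layers act in series and the equivalent K is the thickness-weighted harmonic mean.
Total thickness L = 13.9 + 8.44 = 22.34 m.
Σ(b_i/K_i) = 13.9/6.01 + 8.44/78.1 = 2.421 d.
K_eq = L / Σ(b_i/K_i) = 22.34 / 2.421 = 9.228 m/day.
Q = K_eq · A · (Δh/L) = 9.228 × 622 × (17.1/22.34) = 4394 m³/day.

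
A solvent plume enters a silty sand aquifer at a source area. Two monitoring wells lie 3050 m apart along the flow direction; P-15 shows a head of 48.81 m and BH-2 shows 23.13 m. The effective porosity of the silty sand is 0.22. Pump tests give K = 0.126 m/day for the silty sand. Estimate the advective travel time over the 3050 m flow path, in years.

Hydraulic gradient i = (48.81 − 23.13) / 3050 = 25.68 / 3050 = 0.008420.
Darcy flux q = K · i = 0.1260 × 0.008420 = 0.001061 m/day.
Seepage velocity v = q / n_e = 0.001061 / 0.22 = 0.004822 m/day.
Travel time t = L / v = 3050 / 0.004822 = 6.325e+05 days = 1732 years.

1730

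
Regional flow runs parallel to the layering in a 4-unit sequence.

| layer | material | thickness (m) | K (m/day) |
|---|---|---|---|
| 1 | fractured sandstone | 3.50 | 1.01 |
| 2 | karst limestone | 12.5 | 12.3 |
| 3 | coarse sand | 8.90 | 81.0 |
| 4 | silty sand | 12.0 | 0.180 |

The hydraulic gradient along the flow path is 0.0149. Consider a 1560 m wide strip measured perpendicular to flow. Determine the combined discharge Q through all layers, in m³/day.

20500

Flow is parallel to layering, so each bed carries its own Darcy discharge and the transmissivities add.
Σ(K_i·b_i) = 1.01×3.50 + 12.3×12.5 + 81.0×8.90 + 0.180×12.0 = 880.3 m²/day.
Hydraulic gradient i = 0.0149.
Q = Σ(K_i·b_i) · W · i = 880.3 × 1560 × 0.01490 = 20463 m³/day.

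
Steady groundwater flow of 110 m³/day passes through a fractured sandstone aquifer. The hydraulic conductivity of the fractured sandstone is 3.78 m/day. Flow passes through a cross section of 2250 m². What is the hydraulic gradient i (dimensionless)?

From Q = K·A·i, i = Q / (K·A) = 110 / (3.780 × 2250) = 0.01293.

0.0129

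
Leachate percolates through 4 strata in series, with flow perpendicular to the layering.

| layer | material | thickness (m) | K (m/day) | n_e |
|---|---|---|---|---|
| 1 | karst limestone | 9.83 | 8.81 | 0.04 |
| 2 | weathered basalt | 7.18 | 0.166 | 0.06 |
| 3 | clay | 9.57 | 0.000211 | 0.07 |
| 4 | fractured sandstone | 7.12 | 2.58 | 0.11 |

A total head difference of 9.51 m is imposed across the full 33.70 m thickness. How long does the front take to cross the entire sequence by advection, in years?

With flow normal to the layers, continuity requires the same specific discharge q through every layer.
Σ(b_i/K_i) = 9.83/8.81 + 7.18/0.166 + 9.57/0.000211 + 7.12/2.58 = 45403 d.
q = Δh / Σ(b_i/K_i) = 9.51 / 45403 = 0.0002095 m/day.
In each layer the seepage velocity is v_i = q/n_i, so the layer transit time is t_i = b_i·n_i / q:
  layer 1 (karst limestone): t_1 = 9.83 × 0.04 / 0.0002095 = 1877 d
  layer 2 (weathered basalt): t_2 = 7.18 × 0.06 / 0.0002095 = 2057 d
  layer 3 (clay): t_3 = 9.57 × 0.07 / 0.0002095 = 3198 d
  layer 4 (fractured sandstone): t_4 = 7.12 × 0.11 / 0.0002095 = 3739 d
Total t = Σ t_i = 10871 days = 29.76 years.

29.8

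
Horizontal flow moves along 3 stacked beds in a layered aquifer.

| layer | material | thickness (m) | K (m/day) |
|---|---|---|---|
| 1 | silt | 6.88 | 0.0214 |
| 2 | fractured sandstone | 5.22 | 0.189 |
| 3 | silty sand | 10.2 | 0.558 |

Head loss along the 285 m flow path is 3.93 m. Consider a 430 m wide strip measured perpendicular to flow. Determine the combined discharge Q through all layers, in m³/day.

Flow is parallel to layering, so each bed carries its own Darcy discharge and the transmissivities add.
Σ(K_i·b_i) = 0.0214×6.88 + 0.189×5.22 + 0.558×10.2 = 6.825 m²/day.
Hydraulic gradient i = Δh / L = 3.93 / 285 = 0.01379.
Q = Σ(K_i·b_i) · W · i = 6.825 × 430 × 0.01379 = 40.47 m³/day.

40.5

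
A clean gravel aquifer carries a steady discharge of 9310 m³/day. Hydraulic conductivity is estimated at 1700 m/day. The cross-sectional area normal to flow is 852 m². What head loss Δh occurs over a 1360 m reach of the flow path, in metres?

8.74

From Q = K·A·i, i = Q / (K·A) = 9310 / (1700 × 852.0) = 0.006428.
Head loss Δh = i · L = 0.006428 × 1360 = 8.742 m.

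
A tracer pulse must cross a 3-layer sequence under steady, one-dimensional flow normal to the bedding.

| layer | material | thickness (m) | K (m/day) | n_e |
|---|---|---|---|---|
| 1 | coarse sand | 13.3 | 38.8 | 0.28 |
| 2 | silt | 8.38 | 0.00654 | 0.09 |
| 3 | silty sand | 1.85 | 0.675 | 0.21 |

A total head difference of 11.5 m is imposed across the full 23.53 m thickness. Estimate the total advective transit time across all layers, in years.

1.49

With flow normal to the layers, continuity requires the same specific discharge q through every layer.
Σ(b_i/K_i) = 13.3/38.8 + 8.38/0.00654 + 1.85/0.675 = 1284 d.
q = Δh / Σ(b_i/K_i) = 11.5 / 1284 = 0.008953 m/day.
In each layer the seepage velocity is v_i = q/n_i, so the layer transit time is t_i = b_i·n_i / q:
  layer 1 (coarse sand): t_1 = 13.3 × 0.28 / 0.008953 = 415.9 d
  layer 2 (silt): t_2 = 8.38 × 0.09 / 0.008953 = 84.24 d
  layer 3 (silty sand): t_3 = 1.85 × 0.21 / 0.008953 = 43.39 d
Total t = Σ t_i = 543.6 days = 1.488 years.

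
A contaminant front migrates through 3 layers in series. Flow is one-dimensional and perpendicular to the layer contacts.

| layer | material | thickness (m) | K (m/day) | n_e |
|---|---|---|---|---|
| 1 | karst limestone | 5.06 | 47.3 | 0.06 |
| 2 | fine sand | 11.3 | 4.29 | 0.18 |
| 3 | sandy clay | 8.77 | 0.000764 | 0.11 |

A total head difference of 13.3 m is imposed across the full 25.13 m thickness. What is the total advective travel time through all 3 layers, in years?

7.81

With flow normal to the layers, continuity requires the same specific discharge q through every layer.
Σ(b_i/K_i) = 5.06/47.3 + 11.3/4.29 + 8.77/0.000764 = 11482 d.
q = Δh / Σ(b_i/K_i) = 13.3 / 11482 = 0.001158 m/day.
In each layer the seepage velocity is v_i = q/n_i, so the layer transit time is t_i = b_i·n_i / q:
  layer 1 (karst limestone): t_1 = 5.06 × 0.06 / 0.001158 = 262.1 d
  layer 2 (fine sand): t_2 = 11.3 × 0.18 / 0.001158 = 1756 d
  layer 3 (sandy clay): t_3 = 8.77 × 0.11 / 0.001158 = 832.8 d
Total t = Σ t_i = 2851 days = 7.805 years.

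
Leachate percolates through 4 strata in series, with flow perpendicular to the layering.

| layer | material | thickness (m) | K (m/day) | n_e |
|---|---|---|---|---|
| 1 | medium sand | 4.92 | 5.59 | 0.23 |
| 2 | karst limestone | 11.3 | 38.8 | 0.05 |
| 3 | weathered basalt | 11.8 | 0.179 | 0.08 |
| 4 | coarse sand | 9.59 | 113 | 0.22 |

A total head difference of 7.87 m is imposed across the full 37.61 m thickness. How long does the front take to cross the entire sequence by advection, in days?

With flow normal to the layers, continuity requires the same specific discharge q through every layer.
Σ(b_i/K_i) = 4.92/5.59 + 11.3/38.8 + 11.8/0.179 + 9.59/113 = 67.18 d.
q = Δh / Σ(b_i/K_i) = 7.87 / 67.18 = 0.1172 m/day.
In each layer the seepage velocity is v_i = q/n_i, so the layer transit time is t_i = b_i·n_i / q:
  layer 1 (medium sand): t_1 = 4.92 × 0.23 / 0.1172 = 9.659 d
  layer 2 (karst limestone): t_2 = 11.3 × 0.05 / 0.1172 = 4.823 d
  layer 3 (weathered basalt): t_3 = 11.8 × 0.08 / 0.1172 = 8.058 d
  layer 4 (coarse sand): t_4 = 9.59 × 0.22 / 0.1172 = 18.01 d
Total t = Σ t_i = 40.55 days.

40.5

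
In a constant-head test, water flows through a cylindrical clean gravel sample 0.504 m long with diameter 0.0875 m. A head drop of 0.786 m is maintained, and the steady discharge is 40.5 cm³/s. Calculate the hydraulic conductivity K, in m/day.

Cross-sectional area A = π·(d/2)² = π × (0.0875/2)² = 0.006013 m².
Convert discharge: 40.5 cm³/s = 4.050e-05 m³/s.
Darcy's law rearranged: K = Q·L / (A·Δh) = 4.050e-05 × 0.504 / (0.006013 × 0.786) = 0.004319 m/s = 373.1 m/day.

373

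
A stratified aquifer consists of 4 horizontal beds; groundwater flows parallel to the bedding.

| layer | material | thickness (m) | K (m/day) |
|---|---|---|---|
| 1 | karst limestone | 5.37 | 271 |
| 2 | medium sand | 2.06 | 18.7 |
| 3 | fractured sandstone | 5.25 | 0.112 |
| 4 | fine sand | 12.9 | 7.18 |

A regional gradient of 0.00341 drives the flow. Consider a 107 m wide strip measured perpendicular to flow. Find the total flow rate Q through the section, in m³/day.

Flow is parallel to layering, so each bed carries its own Darcy discharge and the transmissivities add.
Σ(K_i·b_i) = 271×5.37 + 18.7×2.06 + 0.112×5.25 + 7.18×12.9 = 1587 m²/day.
Hydraulic gradient i = 0.00341.
Q = Σ(K_i·b_i) · W · i = 1587 × 107 × 0.003410 = 579.0 m³/day.

579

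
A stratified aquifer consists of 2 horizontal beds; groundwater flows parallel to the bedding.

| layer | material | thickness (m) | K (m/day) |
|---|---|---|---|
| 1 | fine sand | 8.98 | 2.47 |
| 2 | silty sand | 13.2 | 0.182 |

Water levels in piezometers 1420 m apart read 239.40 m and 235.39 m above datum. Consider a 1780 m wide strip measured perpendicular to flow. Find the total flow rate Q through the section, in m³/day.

124

Flow is parallel to layering, so each bed carries its own Darcy discharge and the transmissivities add.
Σ(K_i·b_i) = 2.47×8.98 + 0.182×13.2 = 24.58 m²/day.
Hydraulic gradient i = (239.40 − 235.39) / 1420 = 4.01 / 1420 = 0.002824.
Q = Σ(K_i·b_i) · W · i = 24.58 × 1780 × 0.002824 = 123.6 m³/day.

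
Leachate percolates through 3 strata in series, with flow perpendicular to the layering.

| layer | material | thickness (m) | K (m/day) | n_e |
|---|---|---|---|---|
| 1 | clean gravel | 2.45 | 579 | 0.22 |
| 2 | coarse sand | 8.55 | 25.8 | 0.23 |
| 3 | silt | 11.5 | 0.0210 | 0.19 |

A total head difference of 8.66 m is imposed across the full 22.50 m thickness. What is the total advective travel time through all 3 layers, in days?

297

With flow normal to the layers, continuity requires the same specific discharge q through every layer.
Σ(b_i/K_i) = 2.45/579 + 8.55/25.8 + 11.5/0.0210 = 548.0 d.
q = Δh / Σ(b_i/K_i) = 8.66 / 548.0 = 0.01580 m/day.
In each layer the seepage velocity is v_i = q/n_i, so the layer transit time is t_i = b_i·n_i / q:
  layer 1 (clean gravel): t_1 = 2.45 × 0.22 / 0.01580 = 34.10 d
  layer 2 (coarse sand): t_2 = 8.55 × 0.23 / 0.01580 = 124.4 d
  layer 3 (silt): t_3 = 11.5 × 0.19 / 0.01580 = 138.3 d
Total t = Σ t_i = 296.8 days.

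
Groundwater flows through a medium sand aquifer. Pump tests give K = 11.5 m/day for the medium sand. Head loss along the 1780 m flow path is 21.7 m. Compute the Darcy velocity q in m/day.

Hydraulic gradient i = Δh / L = 21.7 / 1780 = 0.01219.
Specific discharge q = K · i = 11.50 × 0.01219 = 0.1402 m/day.

0.140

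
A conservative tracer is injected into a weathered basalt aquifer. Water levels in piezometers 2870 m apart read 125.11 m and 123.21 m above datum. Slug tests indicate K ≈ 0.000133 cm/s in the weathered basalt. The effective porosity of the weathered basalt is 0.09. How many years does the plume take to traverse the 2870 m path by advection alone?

Convert K: 0.000133 cm/s × 864 = 0.1149 m/day.
Hydraulic gradient i = (125.11 − 123.21) / 2870 = 1.9 / 2870 = 0.0006620.
Darcy flux q = K · i = 0.1149 × 0.0006620 = 7.607e-05 m/day.
Seepage velocity v = q / n_e = 7.607e-05 / 0.09 = 0.0008453 m/day.
Travel time t = L / v = 2870 / 0.0008453 = 3.395e+06 days = 9296 years.

9300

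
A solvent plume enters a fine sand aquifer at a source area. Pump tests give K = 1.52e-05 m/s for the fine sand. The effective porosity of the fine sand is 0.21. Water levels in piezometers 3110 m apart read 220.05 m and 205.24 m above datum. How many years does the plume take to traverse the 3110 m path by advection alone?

286

Convert K: 1.52e-05 m/s × 86400 = 1.313 m/day.
Hydraulic gradient i = (220.05 − 205.24) / 3110 = 14.81 / 3110 = 0.004762.
Darcy flux q = K · i = 1.313 × 0.004762 = 0.006254 m/day.
Seepage velocity v = q / n_e = 0.006254 / 0.21 = 0.02978 m/day.
Travel time t = L / v = 3110 / 0.02978 = 1.044e+05 days = 285.9 years.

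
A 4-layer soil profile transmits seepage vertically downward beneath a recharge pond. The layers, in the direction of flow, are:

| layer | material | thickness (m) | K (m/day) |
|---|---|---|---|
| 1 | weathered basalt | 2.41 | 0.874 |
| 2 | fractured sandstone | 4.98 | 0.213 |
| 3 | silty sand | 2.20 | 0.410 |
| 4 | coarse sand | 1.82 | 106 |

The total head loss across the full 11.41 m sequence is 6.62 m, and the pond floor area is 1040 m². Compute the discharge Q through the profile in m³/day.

Flow is perpendicular to layering, so the layers act in series and the equivalent K is the thickness-weighted harmonic mean.
Total thickness L = 2.41 + 4.98 + 2.20 + 1.82 = 11.41 m.
Σ(b_i/K_i) = 2.41/0.874 + 4.98/0.213 + 2.20/0.410 + 1.82/106 = 31.52 d.
K_eq = L / Σ(b_i/K_i) = 11.41 / 31.52 = 0.3620 m/day.
Q = K_eq · A · (Δh/L) = 0.3620 × 1040 × (6.62/11.41) = 218.4 m³/day.

218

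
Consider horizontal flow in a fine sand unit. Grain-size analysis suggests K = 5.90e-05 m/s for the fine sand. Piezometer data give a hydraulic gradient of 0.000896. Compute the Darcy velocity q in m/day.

0.00457

Convert K: 5.90e-05 m/s × 86400 = 5.098 m/day.
Hydraulic gradient i = 0.000896.
Specific discharge q = K · i = 5.098 × 0.0008960 = 0.004567 m/day.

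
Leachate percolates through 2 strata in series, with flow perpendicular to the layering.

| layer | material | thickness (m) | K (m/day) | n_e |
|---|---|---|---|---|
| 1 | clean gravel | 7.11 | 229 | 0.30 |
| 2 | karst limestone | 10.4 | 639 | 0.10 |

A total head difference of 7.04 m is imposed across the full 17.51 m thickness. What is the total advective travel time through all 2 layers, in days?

With flow normal to the layers, continuity requires the same specific discharge q through every layer.
Σ(b_i/K_i) = 7.11/229 + 10.4/639 = 0.04732 d.
q = Δh / Σ(b_i/K_i) = 7.04 / 0.04732 = 148.8 m/day.
In each layer the seepage velocity is v_i = q/n_i, so the layer transit time is t_i = b_i·n_i / q:
  layer 1 (clean gravel): t_1 = 7.11 × 0.30 / 148.8 = 0.01434 d
  layer 2 (karst limestone): t_2 = 10.4 × 0.10 / 148.8 = 0.006991 d
Total t = Σ t_i = 0.02133 days.

0.0213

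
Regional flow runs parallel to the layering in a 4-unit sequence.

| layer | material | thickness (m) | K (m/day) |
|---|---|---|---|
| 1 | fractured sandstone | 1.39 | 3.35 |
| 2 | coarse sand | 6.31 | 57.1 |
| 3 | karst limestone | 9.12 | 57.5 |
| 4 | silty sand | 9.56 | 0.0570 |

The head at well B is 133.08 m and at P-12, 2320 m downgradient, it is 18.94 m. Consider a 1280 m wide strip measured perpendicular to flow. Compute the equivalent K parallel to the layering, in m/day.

33.7

Flow is parallel to layering, so each bed carries its own Darcy discharge and the transmissivities add.
Σ(K_i·b_i) = 3.35×1.39 + 57.1×6.31 + 57.5×9.12 + 0.0570×9.56 = 889.9 m²/day.
Total thickness b = 26.38 m, so K_eq = Σ(K_i·b_i)/b = 33.73 m/day.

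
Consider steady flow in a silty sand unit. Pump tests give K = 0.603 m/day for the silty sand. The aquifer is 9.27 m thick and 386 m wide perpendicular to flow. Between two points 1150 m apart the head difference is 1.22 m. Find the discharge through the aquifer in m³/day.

Cross-sectional area A = 386 × 9.27 = 3578 m².
Hydraulic gradient i = Δh / L = 1.22 / 1150 = 0.001061.
Darcy's law: Q = K · A · i = 0.6030 × 3578 × 0.001061 = 2.289 m³/day.

2.29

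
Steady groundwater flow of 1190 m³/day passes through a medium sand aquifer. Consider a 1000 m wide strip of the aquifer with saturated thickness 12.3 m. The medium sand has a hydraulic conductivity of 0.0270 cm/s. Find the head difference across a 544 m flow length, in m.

Convert K: 0.0270 cm/s × 864 = 23.33 m/day.
Cross-sectional area A = 1000 × 12.3 = 12300 m².
From Q = K·A·i, i = Q / (K·A) = 1190 / (23.33 × 12300) = 0.004147.
Head loss Δh = i · L = 0.004147 × 544 = 2.256 m.

2.26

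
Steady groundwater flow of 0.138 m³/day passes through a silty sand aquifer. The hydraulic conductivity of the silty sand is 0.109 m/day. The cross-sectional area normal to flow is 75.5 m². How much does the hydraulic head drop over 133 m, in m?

2.23

From Q = K·A·i, i = Q / (K·A) = 0.138 / (0.1090 × 75.50) = 0.01677.
Head loss Δh = i · L = 0.01677 × 133 = 2.230 m.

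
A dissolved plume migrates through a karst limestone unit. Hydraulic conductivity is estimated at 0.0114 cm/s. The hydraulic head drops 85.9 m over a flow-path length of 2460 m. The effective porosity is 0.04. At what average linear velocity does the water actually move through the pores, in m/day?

8.60

Convert K: 0.0114 cm/s × 864 = 9.850 m/day.
Hydraulic gradient i = Δh / L = 85.9 / 2460 = 0.03492.
Darcy flux q = K · i = 9.850 × 0.03492 = 0.3439 m/day.
Seepage velocity v = q / n_e = 0.3439 / 0.04 = 8.598 m/day.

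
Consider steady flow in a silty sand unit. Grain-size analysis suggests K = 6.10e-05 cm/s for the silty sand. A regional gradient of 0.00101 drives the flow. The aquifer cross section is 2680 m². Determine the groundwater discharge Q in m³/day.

0.143

Convert K: 6.10e-05 cm/s × 864 = 0.05270 m/day.
Hydraulic gradient i = 0.00101.
Darcy's law: Q = K · A · i = 0.05270 × 2680 × 0.001010 = 0.1427 m³/day.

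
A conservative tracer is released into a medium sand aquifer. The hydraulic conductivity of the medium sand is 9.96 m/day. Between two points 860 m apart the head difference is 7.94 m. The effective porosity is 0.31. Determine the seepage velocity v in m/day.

Hydraulic gradient i = Δh / L = 7.94 / 860 = 0.009233.
Darcy flux q = K · i = 9.960 × 0.009233 = 0.09196 m/day.
Seepage velocity v = q / n_e = 0.09196 / 0.31 = 0.2966 m/day.

0.297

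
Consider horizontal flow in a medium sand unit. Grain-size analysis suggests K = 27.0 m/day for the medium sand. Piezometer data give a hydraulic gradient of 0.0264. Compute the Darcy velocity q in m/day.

0.713

Hydraulic gradient i = 0.0264.
Specific discharge q = K · i = 27.00 × 0.02640 = 0.7128 m/day.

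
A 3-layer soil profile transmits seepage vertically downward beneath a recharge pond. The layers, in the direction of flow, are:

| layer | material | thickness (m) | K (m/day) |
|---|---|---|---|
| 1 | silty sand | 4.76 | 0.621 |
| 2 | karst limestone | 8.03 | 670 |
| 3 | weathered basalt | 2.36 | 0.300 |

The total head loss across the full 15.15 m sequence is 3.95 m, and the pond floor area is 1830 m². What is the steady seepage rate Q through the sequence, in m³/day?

465

Flow is perpendicular to layering, so the layers act in series and the equivalent K is the thickness-weighted harmonic mean.
Total thickness L = 4.76 + 8.03 + 2.36 = 15.15 m.
Σ(b_i/K_i) = 4.76/0.621 + 8.03/670 + 2.36/0.300 = 15.54 d.
K_eq = L / Σ(b_i/K_i) = 15.15 / 15.54 = 0.9747 m/day.
Q = K_eq · A · (Δh/L) = 0.9747 × 1830 × (3.95/15.15) = 465.0 m³/day.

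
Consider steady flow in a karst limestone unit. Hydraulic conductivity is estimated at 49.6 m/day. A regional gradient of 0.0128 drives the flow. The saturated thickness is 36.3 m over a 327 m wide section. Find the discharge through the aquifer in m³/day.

7540

Cross-sectional area A = 327 × 36.3 = 11870 m².
Hydraulic gradient i = 0.0128.
Darcy's law: Q = K · A · i = 49.60 × 11870 × 0.01280 = 7536 m³/day.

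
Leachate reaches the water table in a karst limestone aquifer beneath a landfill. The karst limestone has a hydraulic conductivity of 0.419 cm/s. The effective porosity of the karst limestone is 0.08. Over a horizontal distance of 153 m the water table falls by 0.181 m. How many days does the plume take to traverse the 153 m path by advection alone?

28.6

Convert K: 0.419 cm/s × 864 = 362.0 m/day.
Hydraulic gradient i = Δh / L = 0.181 / 153 = 0.001183.
Darcy flux q = K · i = 362.0 × 0.001183 = 0.4283 m/day.
Seepage velocity v = q / n_e = 0.4283 / 0.08 = 5.353 m/day.
Travel time t = L / v = 153 / 5.353 = 28.58 days.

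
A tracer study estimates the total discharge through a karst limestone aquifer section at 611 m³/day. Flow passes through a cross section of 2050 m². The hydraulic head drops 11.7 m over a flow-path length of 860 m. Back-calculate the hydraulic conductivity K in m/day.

21.9

Hydraulic gradient i = Δh / L = 11.7 / 860 = 0.01360.
From Q = K·A·i, K = Q / (A·i) = 611 / (2050 × 0.01360) = 21.91 m/day.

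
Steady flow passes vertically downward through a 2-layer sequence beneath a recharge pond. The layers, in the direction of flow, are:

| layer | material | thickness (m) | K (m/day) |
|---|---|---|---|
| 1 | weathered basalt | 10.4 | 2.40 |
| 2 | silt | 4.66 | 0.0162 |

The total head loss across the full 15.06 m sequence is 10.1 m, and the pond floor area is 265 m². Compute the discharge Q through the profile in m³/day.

9.17

Flow is perpendicular to layering, so the layers act in series and the equivalent K is the thickness-weighted harmonic mean.
Total thickness L = 10.4 + 4.66 = 15.06 m.
Σ(b_i/K_i) = 10.4/2.40 + 4.66/0.0162 = 292.0 d.
K_eq = L / Σ(b_i/K_i) = 15.06 / 292.0 = 0.05158 m/day.
Q = K_eq · A · (Δh/L) = 0.05158 × 265 × (10.1/15.06) = 9.166 m³/day.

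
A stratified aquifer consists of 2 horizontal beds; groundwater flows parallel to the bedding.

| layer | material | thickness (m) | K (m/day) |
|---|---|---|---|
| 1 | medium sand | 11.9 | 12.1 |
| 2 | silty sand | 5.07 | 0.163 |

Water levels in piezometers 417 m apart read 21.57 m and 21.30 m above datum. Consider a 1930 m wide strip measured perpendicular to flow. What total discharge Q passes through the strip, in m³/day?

Flow is parallel to layering, so each bed carries its own Darcy discharge and the transmissivities add.
Σ(K_i·b_i) = 12.1×11.9 + 0.163×5.07 = 144.8 m²/day.
Hydraulic gradient i = (21.57 − 21.30) / 417 = 0.27 / 417 = 0.0006475.
Q = Σ(K_i·b_i) · W · i = 144.8 × 1930 × 0.0006475 = 181.0 m³/day.

181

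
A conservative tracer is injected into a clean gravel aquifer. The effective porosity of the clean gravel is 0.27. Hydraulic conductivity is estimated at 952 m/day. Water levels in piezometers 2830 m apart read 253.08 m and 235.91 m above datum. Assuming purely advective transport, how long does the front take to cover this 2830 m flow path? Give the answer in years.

Hydraulic gradient i = (253.08 − 235.91) / 2830 = 17.17 / 2830 = 0.006067.
Darcy flux q = K · i = 952.0 × 0.006067 = 5.776 m/day.
Seepage velocity v = q / n_e = 5.776 / 0.27 = 21.39 m/day.
Travel time t = L / v = 2830 / 21.39 = 132.3 days = 0.3622 years.

0.362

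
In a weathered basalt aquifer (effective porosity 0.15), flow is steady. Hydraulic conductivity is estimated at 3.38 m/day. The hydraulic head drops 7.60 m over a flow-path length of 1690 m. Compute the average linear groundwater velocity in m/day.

Hydraulic gradient i = Δh / L = 7.60 / 1690 = 0.004497.
Darcy flux q = K · i = 3.380 × 0.004497 = 0.01520 m/day.
Seepage velocity v = q / n_e = 0.01520 / 0.15 = 0.1013 m/day.

0.101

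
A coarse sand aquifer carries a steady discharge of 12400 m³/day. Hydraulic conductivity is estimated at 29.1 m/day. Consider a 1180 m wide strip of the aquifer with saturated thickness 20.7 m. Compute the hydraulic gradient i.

0.0174

Cross-sectional area A = 1180 × 20.7 = 24426 m².
From Q = K·A·i, i = Q / (K·A) = 12400 / (29.10 × 24426) = 0.01745.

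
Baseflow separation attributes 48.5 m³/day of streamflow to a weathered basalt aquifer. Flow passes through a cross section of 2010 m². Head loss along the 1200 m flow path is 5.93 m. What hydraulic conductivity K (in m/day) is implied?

4.88

Hydraulic gradient i = Δh / L = 5.93 / 1200 = 0.004942.
From Q = K·A·i, K = Q / (A·i) = 48.5 / (2010 × 0.004942) = 4.883 m/day.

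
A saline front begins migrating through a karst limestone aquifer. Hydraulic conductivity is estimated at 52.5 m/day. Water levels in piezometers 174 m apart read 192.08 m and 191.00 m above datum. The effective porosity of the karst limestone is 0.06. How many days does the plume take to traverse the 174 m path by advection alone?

Hydraulic gradient i = (192.08 − 191.00) / 174 = 1.08 / 174 = 0.006207.
Darcy flux q = K · i = 52.50 × 0.006207 = 0.3259 m/day.
Seepage velocity v = q / n_e = 0.3259 / 0.06 = 5.431 m/day.
Travel time t = L / v = 174 / 5.431 = 32.04 days.

32.0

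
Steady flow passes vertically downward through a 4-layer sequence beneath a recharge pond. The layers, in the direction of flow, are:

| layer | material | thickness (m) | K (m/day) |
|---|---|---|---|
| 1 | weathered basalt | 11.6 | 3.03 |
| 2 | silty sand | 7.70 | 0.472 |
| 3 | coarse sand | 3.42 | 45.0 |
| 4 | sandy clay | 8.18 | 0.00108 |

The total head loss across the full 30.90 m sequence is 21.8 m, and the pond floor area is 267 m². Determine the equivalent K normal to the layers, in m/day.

Flow is perpendicular to layering, so the layers act in series and the equivalent K is the thickness-weighted harmonic mean.
Total thickness L = 11.6 + 7.70 + 3.42 + 8.18 = 30.90 m.
Σ(b_i/K_i) = 11.6/3.03 + 7.70/0.472 + 3.42/45.0 + 8.18/0.00108 = 7594 d.
K_eq = L / Σ(b_i/K_i) = 30.90 / 7594 = 0.004069 m/day.

0.00407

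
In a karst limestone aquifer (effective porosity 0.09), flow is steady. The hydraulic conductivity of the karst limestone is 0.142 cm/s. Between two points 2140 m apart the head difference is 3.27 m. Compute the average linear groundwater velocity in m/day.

2.08

Convert K: 0.142 cm/s × 864 = 122.7 m/day.
Hydraulic gradient i = Δh / L = 3.27 / 2140 = 0.001528.
Darcy flux q = K · i = 122.7 × 0.001528 = 0.1875 m/day.
Seepage velocity v = q / n_e = 0.1875 / 0.09 = 2.083 m/day.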